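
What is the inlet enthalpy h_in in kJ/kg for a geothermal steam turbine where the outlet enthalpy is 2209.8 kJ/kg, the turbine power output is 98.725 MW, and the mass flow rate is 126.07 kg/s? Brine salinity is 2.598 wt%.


h_in = h_out + P * 1000 / mdot
h_in = 2209.8 + 98.725 * 1000 / 126.07
h_in = 2992.9 kJ/kg


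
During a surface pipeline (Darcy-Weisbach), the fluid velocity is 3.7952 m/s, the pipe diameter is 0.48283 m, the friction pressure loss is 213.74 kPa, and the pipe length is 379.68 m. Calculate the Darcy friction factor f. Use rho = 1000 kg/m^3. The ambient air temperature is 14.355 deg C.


f = dP*1000 / ((L/D)*(rho*vel^2/2))
f = 213.74*1000 / ((379.68/0.48283)*(1000*3.7952^2/2))
f = 0.037742


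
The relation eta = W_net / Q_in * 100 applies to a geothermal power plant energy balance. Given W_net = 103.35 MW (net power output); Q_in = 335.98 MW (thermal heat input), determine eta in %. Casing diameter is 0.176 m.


eta = W_net / Q_in * 100
eta = 103.35 / 335.98 * 100
eta = 30.761 %


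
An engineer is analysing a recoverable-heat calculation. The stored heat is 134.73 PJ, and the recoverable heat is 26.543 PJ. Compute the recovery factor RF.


RF = Q_rec / Q_s
RF = 26.543 / 134.73
RF = 0.19701


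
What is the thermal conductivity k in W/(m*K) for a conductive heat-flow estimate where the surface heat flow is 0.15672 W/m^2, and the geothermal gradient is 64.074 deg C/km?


k = q * 1000 / grad
k = 0.15672 * 1000 / 64.074
k = 2.4459 W/(m*K)


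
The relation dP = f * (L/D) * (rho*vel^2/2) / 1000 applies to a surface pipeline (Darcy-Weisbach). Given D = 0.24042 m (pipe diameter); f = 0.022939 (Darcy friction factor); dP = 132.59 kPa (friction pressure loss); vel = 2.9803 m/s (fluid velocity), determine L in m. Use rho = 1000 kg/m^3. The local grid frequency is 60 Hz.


L = dP*1000*D / (f*rho*vel^2/2)
L = 132.59*1000*0.24042 / (0.022939*1000*2.9803^2/2)
L = 312.91 m


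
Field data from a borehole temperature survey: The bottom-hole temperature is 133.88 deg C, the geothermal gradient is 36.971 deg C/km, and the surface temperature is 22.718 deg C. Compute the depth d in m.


d = (T_d - T_surf) / grad * 1000
d = (133.88 - 22.718) / 36.971 * 1000
d = 3006.7 m


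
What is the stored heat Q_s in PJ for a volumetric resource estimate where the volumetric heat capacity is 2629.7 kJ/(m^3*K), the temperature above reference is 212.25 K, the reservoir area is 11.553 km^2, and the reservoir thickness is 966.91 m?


Step 1: Vr = A*1e6*hr = 11.553*1e6*966.91 = 1.117071e+10 m^3
Step 2: Q_s = Vr*rhoc*dT/1e12 = 1.117071e+10*2629.7*212.25/1e12 = 6235.0 PJ
Q_s = 6235.0 PJ


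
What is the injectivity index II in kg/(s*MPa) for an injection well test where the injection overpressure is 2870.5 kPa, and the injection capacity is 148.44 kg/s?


II = mdot * 1000 / dP
II = 148.44 * 1000 / 2870.5
II = 51.712 kg/(s*MPa)


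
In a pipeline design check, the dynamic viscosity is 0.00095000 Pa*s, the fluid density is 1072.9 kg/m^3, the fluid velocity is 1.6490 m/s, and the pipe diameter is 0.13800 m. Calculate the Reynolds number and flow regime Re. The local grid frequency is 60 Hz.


Step 1: Re = rho*vel*D/mu = 1072.9*1.649*0.138/0.00095 = 2.5700e+05
Step 2: Re = 2.5700e+05 > 4000, so flow is turbulent.
Re = 2.5700e+05 (turbulent)


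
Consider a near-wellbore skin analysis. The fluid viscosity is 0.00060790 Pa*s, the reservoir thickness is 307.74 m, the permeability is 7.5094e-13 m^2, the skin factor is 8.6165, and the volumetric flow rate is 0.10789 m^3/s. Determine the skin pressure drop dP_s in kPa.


dP_s = S * q * mu / (2*pi*k*hr) / 1000
dP_s = 8.6165 * 0.10789 * 0.00060790 / (2*pi*7.5094e-13*307.74) / 1000
dP_s = 389.20 kPa


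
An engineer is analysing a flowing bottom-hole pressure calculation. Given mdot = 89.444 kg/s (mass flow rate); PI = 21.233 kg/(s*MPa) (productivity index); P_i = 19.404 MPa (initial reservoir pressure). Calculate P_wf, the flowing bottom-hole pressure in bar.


P_wf = P_i - mdot / PI
P_wf = 19.404 - 89.444 / 21.233
P_wf = 15.19150 MPa
Convert: 15.19150 MPa * 10.0 = 151.91 bar
P_wf = 151.91 bar


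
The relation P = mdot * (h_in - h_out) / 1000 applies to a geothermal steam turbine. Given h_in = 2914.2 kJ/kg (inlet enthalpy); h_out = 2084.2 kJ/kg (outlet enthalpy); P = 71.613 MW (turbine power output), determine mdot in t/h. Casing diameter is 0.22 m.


mdot = P * 1000 / (h_in - h_out)
mdot = 71.613 * 1000 / (2914.2 - 2084.2)
mdot = 86.28072 kg/s
Convert: 86.28072 kg/s * 3.6 = 310.61 t/h
mdot = 310.61 t/h


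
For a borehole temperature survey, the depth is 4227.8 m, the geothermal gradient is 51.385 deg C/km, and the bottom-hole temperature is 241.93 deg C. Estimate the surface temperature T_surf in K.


T_surf = T_d - grad * d / 1000
T_surf = 241.93 - 51.385 * 4227.8 / 1000
T_surf = 24.68450 deg C
Convert to K: 24.68450 + 273.15 = 297.83 K
T_surf = 297.83 K


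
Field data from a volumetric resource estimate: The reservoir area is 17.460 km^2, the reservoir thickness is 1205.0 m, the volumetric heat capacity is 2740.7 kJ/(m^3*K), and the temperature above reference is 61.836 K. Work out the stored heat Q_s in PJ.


Step 1: Vr = A*1e6*hr = 17.46*1e6*1205.0 = 2.103930e+10 m^3
Step 2: Q_s = Vr*rhoc*dT/1e12 = 2.103930e+10*2740.7*61.836/1e12 = 3565.6 PJ
Q_s = 3565.6 PJ


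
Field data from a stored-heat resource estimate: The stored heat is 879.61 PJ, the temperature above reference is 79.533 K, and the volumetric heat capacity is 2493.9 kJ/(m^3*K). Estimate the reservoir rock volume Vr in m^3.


Vr = Q_s * 1e12 / (rhoc * dT)
Vr = 879.61 * 1e12 / (2493.9 * 79.533)
Vr = 4.4347e+09 m^3


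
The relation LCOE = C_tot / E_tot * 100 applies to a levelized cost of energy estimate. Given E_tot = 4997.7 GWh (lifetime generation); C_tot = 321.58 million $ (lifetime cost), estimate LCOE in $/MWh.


LCOE = C_tot / E_tot * 100
LCOE = 321.58 / 4997.7 * 100
LCOE = 6.434560 cents/kWh
Convert: 6.434560 cents/kWh * 10.0 = 64.346 $/MWh
LCOE = 64.346 $/MWh


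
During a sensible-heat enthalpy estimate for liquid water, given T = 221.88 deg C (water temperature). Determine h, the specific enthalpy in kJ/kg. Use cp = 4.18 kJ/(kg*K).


h = cp * T
h = 4.18 * 221.88
h = 927.46 kJ/kg


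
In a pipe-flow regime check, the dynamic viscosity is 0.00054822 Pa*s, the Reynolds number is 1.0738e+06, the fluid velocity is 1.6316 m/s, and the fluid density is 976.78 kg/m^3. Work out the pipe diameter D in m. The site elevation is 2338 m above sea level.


D = Re * mu / (rho * vel)
D = 1.0738e+06 * 0.00054822 / (976.78 * 1.6316)
D = 0.36938 m


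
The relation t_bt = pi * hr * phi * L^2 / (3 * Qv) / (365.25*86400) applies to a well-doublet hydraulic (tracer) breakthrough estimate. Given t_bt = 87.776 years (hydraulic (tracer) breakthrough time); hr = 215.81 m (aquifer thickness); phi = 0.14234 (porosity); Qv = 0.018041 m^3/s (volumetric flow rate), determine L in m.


L = sqrt(t_bt*365.25*86400*3*Qv / (pi*hr*phi))
L = sqrt(87.776*365.25*86400*3*0.018041 / (pi*215.81*0.14234))
L = 1246.4 m


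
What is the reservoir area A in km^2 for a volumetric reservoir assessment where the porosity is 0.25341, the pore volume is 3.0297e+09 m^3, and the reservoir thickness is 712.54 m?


A = Vp / (1e6 * hr * phi)
A = 3.0297e+09 / (1e6 * 712.54 * 0.25341)
A = 16.779 km^2


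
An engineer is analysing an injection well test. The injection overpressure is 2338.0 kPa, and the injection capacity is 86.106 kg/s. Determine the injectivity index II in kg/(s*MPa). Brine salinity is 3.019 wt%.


II = mdot * 1000 / dP
II = 86.106 * 1000 / 2338.0
II = 36.829 kg/(s*MPa)


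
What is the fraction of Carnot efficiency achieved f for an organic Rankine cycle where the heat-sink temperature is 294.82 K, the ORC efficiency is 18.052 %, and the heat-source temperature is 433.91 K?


f = (eta_orc/100) / (1 - Tc/Th)
f = (18.052/100) / (1 - 294.82/433.91)
f = 0.56316


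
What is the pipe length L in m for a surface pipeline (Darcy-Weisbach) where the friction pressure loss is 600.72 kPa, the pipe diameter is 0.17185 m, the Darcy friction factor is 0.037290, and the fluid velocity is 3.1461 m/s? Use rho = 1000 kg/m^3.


L = dP*1000*D / (f*rho*vel^2/2)
L = 600.72*1000*0.17185 / (0.037290*1000*3.1461^2/2)
L = 559.39 m


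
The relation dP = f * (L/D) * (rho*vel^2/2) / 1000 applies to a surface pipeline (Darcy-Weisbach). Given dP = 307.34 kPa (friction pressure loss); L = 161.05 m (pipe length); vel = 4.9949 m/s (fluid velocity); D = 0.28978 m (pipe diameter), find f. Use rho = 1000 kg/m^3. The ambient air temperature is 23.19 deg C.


f = dP*1000 / ((L/D)*(rho*vel^2/2))
f = 307.34*1000 / ((161.05/0.28978)*(1000*4.9949^2/2))
f = 0.044331


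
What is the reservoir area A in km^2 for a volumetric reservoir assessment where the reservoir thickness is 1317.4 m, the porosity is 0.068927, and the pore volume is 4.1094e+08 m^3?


A = Vp / (1e6 * hr * phi)
A = 4.1094e+08 / (1e6 * 1317.4 * 0.068927)
A = 4.5256 km^2


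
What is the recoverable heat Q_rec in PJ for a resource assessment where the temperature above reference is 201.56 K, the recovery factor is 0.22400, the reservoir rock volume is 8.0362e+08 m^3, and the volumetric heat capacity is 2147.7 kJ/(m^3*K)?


Step 1: Q_s = Vr*rhoc*dT/1e12 = 8.0362e+08*2147.7*201.56/1e12 = 347.8794 PJ
Step 2: Q_rec = Q_s * RF = 347.8794 * 0.224 = 77.925 PJ
Q_rec = 77.925 PJ


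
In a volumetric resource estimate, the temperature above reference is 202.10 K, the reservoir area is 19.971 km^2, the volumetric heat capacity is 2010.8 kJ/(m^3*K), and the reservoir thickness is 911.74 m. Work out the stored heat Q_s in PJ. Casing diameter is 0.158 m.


Step 1: Vr = A*1e6*hr = 19.971*1e6*911.74 = 1.820836e+10 m^3
Step 2: Q_s = Vr*rhoc*dT/1e12 = 1.820836e+10*2010.8*202.1/1e12 = 7399.6 PJ
Q_s = 7399.6 PJ


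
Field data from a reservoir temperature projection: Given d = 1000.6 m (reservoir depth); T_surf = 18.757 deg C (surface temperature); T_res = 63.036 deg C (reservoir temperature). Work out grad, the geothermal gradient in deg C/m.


grad = (T_res - T_surf) / d * 1000
grad = (63.036 - 18.757) / 1000.6 * 1000
grad = 44.25245 deg C/km
Convert: 44.25245 deg C/km * 0.001 = 0.044252 deg C/m
grad = 0.044252 deg C/m


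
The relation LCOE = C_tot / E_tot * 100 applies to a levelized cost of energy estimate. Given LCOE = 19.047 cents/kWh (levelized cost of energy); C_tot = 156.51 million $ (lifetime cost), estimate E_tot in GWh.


E_tot = C_tot / LCOE * 100
E_tot = 156.51 / 19.047 * 100
E_tot = 821.70 GWh


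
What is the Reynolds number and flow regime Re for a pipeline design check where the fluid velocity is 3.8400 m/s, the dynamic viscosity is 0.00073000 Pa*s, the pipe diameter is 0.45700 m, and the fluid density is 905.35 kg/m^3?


Step 1: Re = rho*vel*D/mu = 905.35*3.84*0.457/0.00073 = 2.1764e+06
Step 2: Re = 2.1764e+06 > 4000, so flow is turbulent.
Re = 2.1764e+06 (turbulent)


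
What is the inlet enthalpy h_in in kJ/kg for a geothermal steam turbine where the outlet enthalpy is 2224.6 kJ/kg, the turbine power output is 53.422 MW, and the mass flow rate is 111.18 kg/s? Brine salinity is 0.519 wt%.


h_in = h_out + P * 1000 / mdot
h_in = 2224.6 + 53.422 * 1000 / 111.18
h_in = 2705.1 kJ/kg


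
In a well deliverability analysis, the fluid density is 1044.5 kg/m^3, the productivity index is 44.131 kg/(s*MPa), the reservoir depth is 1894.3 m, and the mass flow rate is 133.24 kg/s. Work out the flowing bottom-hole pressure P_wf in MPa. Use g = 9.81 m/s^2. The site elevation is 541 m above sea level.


Step 1: P_i = rho*g*h/1e6 = 1044.5*9.81*1894.3/1e6 = 19.41003 MPa
Step 2: P_wf = P_i - mdot/PI = 19.41003 - 133.24/44.131 = 16.391 MPa
P_wf = 16.391 MPa


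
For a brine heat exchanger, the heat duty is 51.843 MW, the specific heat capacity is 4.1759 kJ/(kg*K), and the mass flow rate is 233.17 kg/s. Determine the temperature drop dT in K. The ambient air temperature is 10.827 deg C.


dT = Q * 1000 / (mdot * cp)
dT = 51.843 * 1000 / (233.17 * 4.1759)
dT = 53.244 K


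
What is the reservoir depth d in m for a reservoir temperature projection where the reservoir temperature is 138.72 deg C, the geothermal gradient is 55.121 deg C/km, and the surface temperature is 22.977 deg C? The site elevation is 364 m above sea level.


d = (T_res - T_surf) / grad * 1000
d = (138.72 - 22.977) / 55.121 * 1000
d = 2099.8 m


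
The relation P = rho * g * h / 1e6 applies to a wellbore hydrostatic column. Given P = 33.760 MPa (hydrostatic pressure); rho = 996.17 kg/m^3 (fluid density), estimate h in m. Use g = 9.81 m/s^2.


h = P * 1e6 / (g * rho)
h = 33.760 * 1e6 / (9.81 * 996.17)
h = 3454.6 m


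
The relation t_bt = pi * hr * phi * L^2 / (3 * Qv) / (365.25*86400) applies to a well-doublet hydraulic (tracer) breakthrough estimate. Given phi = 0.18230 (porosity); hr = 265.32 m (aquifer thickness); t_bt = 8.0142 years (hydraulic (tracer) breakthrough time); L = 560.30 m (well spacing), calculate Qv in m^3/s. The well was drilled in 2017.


Qv = pi*hr*phi*L^2 / (3*t_bt*365.25*86400)
Qv = pi*265.32*0.18230*560.30^2 / (3*8.0142*365.25*86400)
Qv = 0.062873 m^3/s


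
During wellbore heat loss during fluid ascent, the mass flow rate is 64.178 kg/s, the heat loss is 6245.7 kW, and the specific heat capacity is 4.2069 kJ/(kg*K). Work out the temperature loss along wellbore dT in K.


dT = Q_loss / (mdot * cp)
dT = 6245.7 / (64.178 * 4.2069)
dT = 23.133 K


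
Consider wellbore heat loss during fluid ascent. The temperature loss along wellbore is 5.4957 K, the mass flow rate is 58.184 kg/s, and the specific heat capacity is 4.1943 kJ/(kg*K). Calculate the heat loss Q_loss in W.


Q_loss = mdot * cp * dT
Q_loss = 58.184 * 4.1943 * 5.4957
Q_loss = 1341.177 kW
Convert: 1341.177 kW * 1000.0 = 1.3412e+06 W
Q_loss = 1.3412e+06 W


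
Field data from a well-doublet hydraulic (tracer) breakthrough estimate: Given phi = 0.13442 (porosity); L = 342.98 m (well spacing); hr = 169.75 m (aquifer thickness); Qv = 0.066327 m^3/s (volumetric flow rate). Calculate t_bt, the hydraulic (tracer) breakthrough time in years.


t_bt = pi * hr * phi * L^2 / (3 * Qv) / (365.25*86400)
t_bt = pi * 169.75 * 0.13442 * 342.98^2 / (3 * 0.066327) / (365.25*86400)
t_bt = 1.3429 years


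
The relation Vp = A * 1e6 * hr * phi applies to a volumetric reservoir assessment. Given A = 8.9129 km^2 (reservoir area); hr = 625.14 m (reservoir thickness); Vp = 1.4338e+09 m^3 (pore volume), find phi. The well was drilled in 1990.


phi = Vp / (A * 1e6 * hr)
phi = 1.4338e+09 / (8.9129 * 1e6 * 625.14)
phi = 0.25733


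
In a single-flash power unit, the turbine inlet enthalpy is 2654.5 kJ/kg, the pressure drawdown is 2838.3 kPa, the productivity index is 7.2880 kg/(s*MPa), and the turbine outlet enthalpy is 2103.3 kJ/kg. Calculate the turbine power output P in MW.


Step 1: mdot = PI * dP / 1000 = 7.288 * 2838.3 / 1000 = 20.68553 kg/s
Step 2: P = mdot*(h_in - h_out)/1000 = 20.68553*(2654.5 - 2103.3)/1000 = 11.402 MW
P = 11.402 MW


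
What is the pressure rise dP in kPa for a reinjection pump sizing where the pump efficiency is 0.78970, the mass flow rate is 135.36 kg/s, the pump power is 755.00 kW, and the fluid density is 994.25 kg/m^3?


dP = P_pump * rho * eta / mdot
dP = 755.00 * 994.25 * 0.78970 / 135.36
dP = 4379.4 kPa


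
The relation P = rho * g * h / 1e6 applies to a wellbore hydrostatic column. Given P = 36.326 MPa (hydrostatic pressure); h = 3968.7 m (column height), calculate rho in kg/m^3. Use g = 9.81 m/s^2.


rho = P * 1e6 / (g * h)
rho = 36.326 * 1e6 / (9.81 * 3968.7)
rho = 933.04 kg/m^3


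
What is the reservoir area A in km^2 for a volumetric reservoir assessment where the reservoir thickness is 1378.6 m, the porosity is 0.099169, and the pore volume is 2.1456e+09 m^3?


A = Vp / (1e6 * hr * phi)
A = 2.1456e+09 / (1e6 * 1378.6 * 0.099169)
A = 15.694 km^2


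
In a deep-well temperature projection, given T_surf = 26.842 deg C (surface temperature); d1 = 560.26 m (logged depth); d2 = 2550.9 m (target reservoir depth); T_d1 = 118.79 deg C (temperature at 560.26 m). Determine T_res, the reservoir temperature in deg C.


Step 1: grad = (T_d1 - T_surf)/d1 * 1000 = (118.79 - 26.842)/560.26 * 1000 = 164.1167 deg C/km
Step 2: T_res = T_surf + grad*d2/1000 = 26.842 + 164.1167*2550.9/1000 = 445.49 deg C
T_res = 445.49 deg C


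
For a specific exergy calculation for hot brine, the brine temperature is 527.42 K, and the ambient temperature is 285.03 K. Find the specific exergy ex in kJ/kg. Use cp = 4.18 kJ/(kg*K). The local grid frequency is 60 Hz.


ex = cp * ((T_b - T_0) - T_0 * ln(T_b/T_0))
ex = 4.18 * ((527.42 - 285.03) - 285.03 * ln(527.42/285.03))
ex = 279.98 kJ/kg


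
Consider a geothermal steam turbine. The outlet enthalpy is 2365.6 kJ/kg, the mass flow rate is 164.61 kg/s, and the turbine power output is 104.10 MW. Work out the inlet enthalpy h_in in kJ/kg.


h_in = h_out + P * 1000 / mdot
h_in = 2365.6 + 104.10 * 1000 / 164.61
h_in = 2998.0 kJ/kg


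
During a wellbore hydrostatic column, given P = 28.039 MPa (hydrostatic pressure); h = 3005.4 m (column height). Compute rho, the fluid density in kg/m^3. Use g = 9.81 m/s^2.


rho = P * 1e6 / (g * h)
rho = 28.039 * 1e6 / (9.81 * 3005.4)
rho = 951.02 kg/m^3


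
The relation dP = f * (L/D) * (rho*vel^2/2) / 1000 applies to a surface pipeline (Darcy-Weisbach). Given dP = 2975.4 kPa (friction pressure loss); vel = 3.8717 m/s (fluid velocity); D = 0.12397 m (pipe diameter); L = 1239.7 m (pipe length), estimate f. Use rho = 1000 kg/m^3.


f = dP*1000 / ((L/D)*(rho*vel^2/2))
f = 2975.4*1000 / ((1239.7/0.12397)*(1000*3.8717^2/2))
f = 0.039698


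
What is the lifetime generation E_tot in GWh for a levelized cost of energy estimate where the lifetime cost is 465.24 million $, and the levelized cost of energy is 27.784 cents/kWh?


E_tot = C_tot / LCOE * 100
E_tot = 465.24 / 27.784 * 100
E_tot = 1674.5 GWh


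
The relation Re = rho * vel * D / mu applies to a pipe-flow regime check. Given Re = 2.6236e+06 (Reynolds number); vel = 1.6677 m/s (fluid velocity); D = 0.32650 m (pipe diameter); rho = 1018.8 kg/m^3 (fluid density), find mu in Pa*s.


mu = rho * vel * D / Re
mu = 1018.8 * 1.6677 * 0.32650 / 2.6236e+06
mu = 0.00021144 Pa*s


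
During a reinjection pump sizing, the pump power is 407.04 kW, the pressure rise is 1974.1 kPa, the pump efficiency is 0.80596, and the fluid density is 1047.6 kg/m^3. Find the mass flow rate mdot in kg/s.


mdot = P_pump * rho * eta / dP
mdot = 407.04 * 1047.6 * 0.80596 / 1974.1
mdot = 174.09 kg/s


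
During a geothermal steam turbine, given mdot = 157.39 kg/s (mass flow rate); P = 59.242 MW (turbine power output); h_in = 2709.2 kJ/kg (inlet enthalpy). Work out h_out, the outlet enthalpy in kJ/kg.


h_out = h_in - P * 1000 / mdot
h_out = 2709.2 - 59.242 * 1000 / 157.39
h_out = 2332.8 kJ/kg


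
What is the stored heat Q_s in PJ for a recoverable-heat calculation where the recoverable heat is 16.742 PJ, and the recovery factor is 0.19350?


Q_s = Q_rec / RF
Q_s = 16.742 / 0.19350
Q_s = 86.522 PJ


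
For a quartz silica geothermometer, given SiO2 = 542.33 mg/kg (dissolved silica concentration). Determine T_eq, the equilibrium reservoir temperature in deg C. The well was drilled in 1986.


T_eq = 1309 / (5.19 - log10(SiO2)) - 273.15
T_eq = 1309 / (5.19 - log10(542.33)) - 273.15
T_eq = 259.89 deg C


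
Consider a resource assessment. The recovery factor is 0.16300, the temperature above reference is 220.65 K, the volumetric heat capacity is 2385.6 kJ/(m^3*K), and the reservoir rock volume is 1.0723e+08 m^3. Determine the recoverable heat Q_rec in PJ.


Step 1: Q_s = Vr*rhoc*dT/1e12 = 1.0723e+08*2385.6*220.65/1e12 = 56.44401 PJ
Step 2: Q_rec = Q_s * RF = 56.44401 * 0.163 = 9.2004 PJ
Q_rec = 9.2004 PJ


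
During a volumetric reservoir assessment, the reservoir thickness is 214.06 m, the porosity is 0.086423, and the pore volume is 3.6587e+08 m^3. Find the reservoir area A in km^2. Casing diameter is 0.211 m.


A = Vp / (1e6 * hr * phi)
A = 3.6587e+08 / (1e6 * 214.06 * 0.086423)
A = 19.777 km^2


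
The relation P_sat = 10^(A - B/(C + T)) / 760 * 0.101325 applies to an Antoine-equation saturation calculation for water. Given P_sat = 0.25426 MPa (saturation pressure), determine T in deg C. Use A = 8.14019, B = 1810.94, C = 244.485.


T = B / (A - log10(P_sat * 760 / 0.101325)) - C
T = 1810.94 / (8.14019 - log10(0.25426 * 760 / 0.101325)) - 244.485
T = 128.15 deg C


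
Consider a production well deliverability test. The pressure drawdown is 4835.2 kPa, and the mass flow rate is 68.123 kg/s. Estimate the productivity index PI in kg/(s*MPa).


PI = mdot * 1000 / dP
PI = 68.123 * 1000 / 4835.2
PI = 14.089 kg/(s*MPa)


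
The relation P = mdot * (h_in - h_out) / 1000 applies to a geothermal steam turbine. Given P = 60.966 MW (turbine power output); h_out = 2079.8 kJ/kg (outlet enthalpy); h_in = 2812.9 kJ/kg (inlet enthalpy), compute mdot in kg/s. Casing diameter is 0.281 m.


mdot = P * 1000 / (h_in - h_out)
mdot = 60.966 * 1000 / (2812.9 - 2079.8)
mdot = 83.162 kg/s


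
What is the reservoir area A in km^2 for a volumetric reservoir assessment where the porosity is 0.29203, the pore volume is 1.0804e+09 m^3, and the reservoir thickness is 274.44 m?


A = Vp / (1e6 * hr * phi)
A = 1.0804e+09 / (1e6 * 274.44 * 0.29203)
A = 13.481 km^2


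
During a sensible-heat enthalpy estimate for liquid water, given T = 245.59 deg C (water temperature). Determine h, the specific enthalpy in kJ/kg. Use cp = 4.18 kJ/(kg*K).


h = cp * T
h = 4.18 * 245.59
h = 1026.6 kJ/kg


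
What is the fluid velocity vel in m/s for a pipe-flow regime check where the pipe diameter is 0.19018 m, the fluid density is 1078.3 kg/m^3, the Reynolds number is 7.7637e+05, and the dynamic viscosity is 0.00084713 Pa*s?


vel = Re * mu / (rho * D)
vel = 7.7637e+05 * 0.00084713 / (1078.3 * 0.19018)
vel = 3.2071 m/s


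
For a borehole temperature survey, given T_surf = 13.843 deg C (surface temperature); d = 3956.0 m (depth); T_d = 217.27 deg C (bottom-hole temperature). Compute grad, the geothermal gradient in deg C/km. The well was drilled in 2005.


grad = (T_d - T_surf) / d * 1000
grad = (217.27 - 13.843) / 3956.0 * 1000
grad = 51.422 deg C/km


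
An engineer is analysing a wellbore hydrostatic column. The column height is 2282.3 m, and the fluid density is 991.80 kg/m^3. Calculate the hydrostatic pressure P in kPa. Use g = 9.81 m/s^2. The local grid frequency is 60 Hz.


P = rho * g * h / 1e6
P = 991.80 * 9.81 * 2282.3 / 1e6
P = 22.20577 MPa
Convert: 22.20577 MPa * 1000.0 = 22206 kPa
P = 22206 kPa


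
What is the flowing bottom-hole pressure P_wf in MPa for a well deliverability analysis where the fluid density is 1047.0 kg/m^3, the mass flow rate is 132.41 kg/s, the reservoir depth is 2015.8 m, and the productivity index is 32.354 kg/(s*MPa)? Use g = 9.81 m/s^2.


Step 1: P_i = rho*g*h/1e6 = 1047.0*9.81*2015.8/1e6 = 20.70442 MPa
Step 2: P_wf = P_i - mdot/PI = 20.70442 - 132.41/32.354 = 16.612 MPa
P_wf = 16.612 MPa


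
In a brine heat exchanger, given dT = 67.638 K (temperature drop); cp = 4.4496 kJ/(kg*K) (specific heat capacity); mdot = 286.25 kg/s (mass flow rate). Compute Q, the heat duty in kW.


Q = mdot * cp * dT / 1000
Q = 286.25 * 4.4496 * 67.638 / 1000
Q = 86.15039 MW
Convert: 86.15039 MW * 1000.0 = 86150 kW
Q = 86150 kW


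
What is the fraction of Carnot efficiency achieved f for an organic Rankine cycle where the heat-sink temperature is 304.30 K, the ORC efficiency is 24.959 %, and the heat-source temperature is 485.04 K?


f = (eta_orc/100) / (1 - Tc/Th)
f = (24.959/100) / (1 - 304.30/485.04)
f = 0.66981


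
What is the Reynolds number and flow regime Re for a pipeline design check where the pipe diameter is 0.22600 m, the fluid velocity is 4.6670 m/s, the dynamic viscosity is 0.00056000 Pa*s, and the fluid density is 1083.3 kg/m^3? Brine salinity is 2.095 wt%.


Step 1: Re = rho*vel*D/mu = 1083.3*4.667*0.226/0.00056 = 2.0404e+06
Step 2: Re = 2.0404e+06 > 4000, so flow is turbulent.
Re = 2.0404e+06 (turbulent)


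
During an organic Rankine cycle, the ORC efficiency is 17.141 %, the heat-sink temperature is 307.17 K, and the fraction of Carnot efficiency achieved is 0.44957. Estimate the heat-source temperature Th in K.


Th = Tc / (1 - (eta_orc/100)/f)
Th = 307.17 / (1 - (17.141/100)/0.44957)
Th = 496.46 K


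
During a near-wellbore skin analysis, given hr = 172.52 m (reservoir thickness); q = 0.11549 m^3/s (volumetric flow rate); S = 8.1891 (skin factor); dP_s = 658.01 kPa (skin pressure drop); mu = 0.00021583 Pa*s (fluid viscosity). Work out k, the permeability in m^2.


k = S*q*mu / (2*pi*dP_s*1000*hr)
k = 8.1891*0.11549*0.00021583 / (2*pi*658.01*1000*172.52)
k = 2.8618e-13 m^2


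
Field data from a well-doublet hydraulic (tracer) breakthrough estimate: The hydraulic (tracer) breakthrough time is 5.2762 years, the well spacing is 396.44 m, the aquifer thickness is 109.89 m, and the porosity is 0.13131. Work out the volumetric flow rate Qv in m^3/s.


Qv = pi*hr*phi*L^2 / (3*t_bt*365.25*86400)
Qv = pi*109.89*0.13131*396.44^2 / (3*5.2762*365.25*86400)
Qv = 0.014263 m^3/s


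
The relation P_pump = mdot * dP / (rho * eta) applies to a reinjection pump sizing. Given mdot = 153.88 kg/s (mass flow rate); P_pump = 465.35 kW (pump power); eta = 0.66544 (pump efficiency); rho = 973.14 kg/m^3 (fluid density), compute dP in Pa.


dP = P_pump * rho * eta / mdot
dP = 465.35 * 973.14 * 0.66544 / 153.88
dP = 1958.311 kPa
Convert: 1958.311 kPa * 1000.0 = 1.9583e+06 Pa
dP = 1.9583e+06 Pa


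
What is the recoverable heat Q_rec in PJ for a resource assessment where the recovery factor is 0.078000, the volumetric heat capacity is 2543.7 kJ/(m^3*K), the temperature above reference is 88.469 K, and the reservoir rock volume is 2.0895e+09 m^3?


Step 1: Q_s = Vr*rhoc*dT/1e12 = 2.0895e+09*2543.7*88.469/1e12 = 470.2181 PJ
Step 2: Q_rec = Q_s * RF = 470.2181 * 0.078 = 36.677 PJ
Q_rec = 36.677 PJ


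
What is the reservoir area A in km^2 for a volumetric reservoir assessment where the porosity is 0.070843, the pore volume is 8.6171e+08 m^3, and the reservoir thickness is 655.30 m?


A = Vp / (1e6 * hr * phi)
A = 8.6171e+08 / (1e6 * 655.30 * 0.070843)
A = 18.562 km^2


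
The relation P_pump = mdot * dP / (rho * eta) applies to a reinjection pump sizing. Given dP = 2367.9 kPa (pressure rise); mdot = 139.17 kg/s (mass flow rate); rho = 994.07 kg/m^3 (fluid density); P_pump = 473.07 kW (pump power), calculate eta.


eta = mdot * dP / (rho * P_pump)
eta = 139.17 * 2367.9 / (994.07 * 473.07)
eta = 0.70076


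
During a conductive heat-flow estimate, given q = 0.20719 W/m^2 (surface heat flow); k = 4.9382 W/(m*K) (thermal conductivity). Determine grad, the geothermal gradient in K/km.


grad = q * 1000 / k
grad = 0.20719 * 1000 / 4.9382
grad = 41.95658 deg C/km
Convert: 41.95658 deg C/km * 1.0 = 41.957 K/km
grad = 41.957 K/km


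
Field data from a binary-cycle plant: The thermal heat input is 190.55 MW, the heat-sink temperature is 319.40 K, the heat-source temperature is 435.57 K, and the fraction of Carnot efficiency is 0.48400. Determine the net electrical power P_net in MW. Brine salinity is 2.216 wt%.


Step 1: eta = (1 - Tc/Th)*f = (1 - 319.4/435.57)*0.484 = 0.1290867
Step 2: P_net = eta * Q_in = 0.1290867 * 190.55 = 24.597 MW
P_net = 24.597 MW


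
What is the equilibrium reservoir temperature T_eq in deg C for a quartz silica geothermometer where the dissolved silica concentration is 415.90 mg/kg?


T_eq = 1309 / (5.19 - log10(SiO2)) - 273.15
T_eq = 1309 / (5.19 - log10(415.90)) - 273.15
T_eq = 235.99 deg C


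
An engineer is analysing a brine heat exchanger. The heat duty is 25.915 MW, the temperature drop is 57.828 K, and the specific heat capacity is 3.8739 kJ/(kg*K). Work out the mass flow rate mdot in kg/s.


mdot = Q * 1000 / (cp * dT)
mdot = 25.915 * 1000 / (3.8739 * 57.828)
mdot = 115.68 kg/s


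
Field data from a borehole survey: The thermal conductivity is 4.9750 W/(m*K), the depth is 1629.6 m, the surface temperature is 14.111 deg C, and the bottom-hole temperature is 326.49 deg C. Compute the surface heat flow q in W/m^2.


Step 1: grad = (T_d - T_surf)/d * 1000 = (326.49 - 14.111)/1629.6 * 1000 = 191.6906 deg C/km
Step 2: q = k * grad / 1000 = 4.975 * 191.6906 / 1000 = 0.95366 W/m^2
q = 0.95366 W/m^2


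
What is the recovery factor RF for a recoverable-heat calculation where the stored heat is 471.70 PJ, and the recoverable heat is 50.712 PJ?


RF = Q_rec / Q_s
RF = 50.712 / 471.70
RF = 0.10751


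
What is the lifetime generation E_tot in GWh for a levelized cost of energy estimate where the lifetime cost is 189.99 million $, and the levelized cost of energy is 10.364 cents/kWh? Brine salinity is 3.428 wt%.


E_tot = C_tot / LCOE * 100
E_tot = 189.99 / 10.364 * 100
E_tot = 1833.2 GWh


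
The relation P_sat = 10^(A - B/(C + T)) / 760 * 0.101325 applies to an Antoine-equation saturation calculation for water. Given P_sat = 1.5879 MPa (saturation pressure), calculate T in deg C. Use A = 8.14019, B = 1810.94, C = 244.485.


T = B / (A - log10(P_sat * 760 / 0.101325)) - C
T = 1810.94 / (8.14019 - log10(1.5879 * 760 / 0.101325)) - 244.485
T = 201.09 deg C


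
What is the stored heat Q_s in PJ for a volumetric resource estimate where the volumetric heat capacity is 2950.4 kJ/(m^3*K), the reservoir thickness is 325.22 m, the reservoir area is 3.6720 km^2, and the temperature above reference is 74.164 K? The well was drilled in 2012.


Step 1: Vr = A*1e6*hr = 3.672*1e6*325.22 = 1.194208e+09 m^3
Step 2: Q_s = Vr*rhoc*dT/1e12 = 1.194208e+09*2950.4*74.164/1e12 = 261.31 PJ
Q_s = 261.31 PJ


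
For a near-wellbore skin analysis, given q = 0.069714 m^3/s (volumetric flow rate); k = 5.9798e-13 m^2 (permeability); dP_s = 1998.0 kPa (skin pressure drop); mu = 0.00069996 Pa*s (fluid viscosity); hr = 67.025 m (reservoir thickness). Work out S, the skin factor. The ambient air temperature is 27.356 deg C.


S = dP_s * 1000 * 2*pi*k*hr / (q*mu)
S = 1998.0 * 1000 * 2*pi*5.9798e-13*67.025 / (0.069714*0.00069996)
S = 10.311


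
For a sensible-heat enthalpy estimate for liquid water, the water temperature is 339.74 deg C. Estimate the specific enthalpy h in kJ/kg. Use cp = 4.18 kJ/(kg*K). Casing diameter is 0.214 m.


h = cp * T
h = 4.18 * 339.74
h = 1420.1 kJ/kg


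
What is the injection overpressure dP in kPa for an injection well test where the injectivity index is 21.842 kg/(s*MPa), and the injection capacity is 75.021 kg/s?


dP = mdot * 1000 / II
dP = 75.021 * 1000 / 21.842
dP = 3434.7 kPa


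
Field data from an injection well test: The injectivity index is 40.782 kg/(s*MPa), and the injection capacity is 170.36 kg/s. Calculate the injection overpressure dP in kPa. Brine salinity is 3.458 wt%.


dP = mdot * 1000 / II
dP = 170.36 * 1000 / 40.782
dP = 4177.3 kPa


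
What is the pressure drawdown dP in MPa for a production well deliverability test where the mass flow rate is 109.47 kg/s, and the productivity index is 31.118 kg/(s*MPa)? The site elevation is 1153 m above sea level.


dP = mdot * 1000 / PI
dP = 109.47 * 1000 / 31.118
dP = 3517.900 kPa
Convert: 3517.900 kPa * 0.001 = 3.5179 MPa
dP = 3.5179 MPa


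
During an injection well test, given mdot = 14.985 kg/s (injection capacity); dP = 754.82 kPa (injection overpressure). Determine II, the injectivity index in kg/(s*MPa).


II = mdot * 1000 / dP
II = 14.985 * 1000 / 754.82
II = 19.852 kg/(s*MPa)


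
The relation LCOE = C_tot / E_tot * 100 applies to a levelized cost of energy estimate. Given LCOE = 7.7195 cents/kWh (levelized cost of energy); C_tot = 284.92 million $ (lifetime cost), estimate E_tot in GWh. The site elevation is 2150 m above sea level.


E_tot = C_tot / LCOE * 100
E_tot = 284.92 / 7.7195 * 100
E_tot = 3690.9 GWh


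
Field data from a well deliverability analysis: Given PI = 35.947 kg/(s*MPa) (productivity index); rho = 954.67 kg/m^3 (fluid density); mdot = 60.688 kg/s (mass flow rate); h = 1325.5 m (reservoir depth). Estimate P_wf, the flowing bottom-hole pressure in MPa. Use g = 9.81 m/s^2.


Step 1: P_i = rho*g*h/1e6 = 954.67*9.81*1325.5/1e6 = 12.41372 MPa
Step 2: P_wf = P_i - mdot/PI = 12.41372 - 60.688/35.947 = 10.725 MPa
P_wf = 10.725 MPa


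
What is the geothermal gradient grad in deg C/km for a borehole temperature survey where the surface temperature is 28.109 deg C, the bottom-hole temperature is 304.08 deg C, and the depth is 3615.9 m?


grad = (T_d - T_surf) / d * 1000
grad = (304.08 - 28.109) / 3615.9 * 1000
grad = 76.322 deg C/km


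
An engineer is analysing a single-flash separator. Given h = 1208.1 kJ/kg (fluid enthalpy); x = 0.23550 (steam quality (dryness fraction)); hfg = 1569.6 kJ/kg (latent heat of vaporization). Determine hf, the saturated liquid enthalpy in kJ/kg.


hf = h - x * hfg
hf = 1208.1 - 0.23550 * 1569.6
hf = 838.46 kJ/kg


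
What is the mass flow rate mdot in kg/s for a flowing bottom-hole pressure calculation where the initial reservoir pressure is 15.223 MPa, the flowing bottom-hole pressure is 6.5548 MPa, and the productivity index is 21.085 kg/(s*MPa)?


mdot = (P_i - P_wf) * PI
mdot = (15.223 - 6.5548) * 21.085
mdot = 182.77 kg/s


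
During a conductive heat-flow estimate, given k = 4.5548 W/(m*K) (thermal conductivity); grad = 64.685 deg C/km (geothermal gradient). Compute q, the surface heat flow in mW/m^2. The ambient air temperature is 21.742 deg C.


q = k * grad / 1000
q = 4.5548 * 64.685 / 1000
q = 0.2946272 W/m^2
Convert: 0.2946272 W/m^2 * 1000.0 = 294.63 mW/m^2
q = 294.63 mW/m^2


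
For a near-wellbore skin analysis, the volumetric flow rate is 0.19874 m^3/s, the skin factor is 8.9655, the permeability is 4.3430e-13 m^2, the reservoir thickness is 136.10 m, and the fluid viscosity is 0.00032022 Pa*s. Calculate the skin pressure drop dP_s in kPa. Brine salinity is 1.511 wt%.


dP_s = S * q * mu / (2*pi*k*hr) / 1000
dP_s = 8.9655 * 0.19874 * 0.00032022 / (2*pi*4.3430e-13*136.10) / 1000
dP_s = 1536.3 kPa


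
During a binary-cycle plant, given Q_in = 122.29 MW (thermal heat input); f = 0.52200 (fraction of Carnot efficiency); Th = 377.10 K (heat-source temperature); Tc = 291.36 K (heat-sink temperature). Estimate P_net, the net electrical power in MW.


Step 1: eta = (1 - Tc/Th)*f = (1 - 291.36/377.1)*0.522 = 0.1186854
Step 2: P_net = eta * Q_in = 0.1186854 * 122.29 = 14.514 MW
P_net = 14.514 MW


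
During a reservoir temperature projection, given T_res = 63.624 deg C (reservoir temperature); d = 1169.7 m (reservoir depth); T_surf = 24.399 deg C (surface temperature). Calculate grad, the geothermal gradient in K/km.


grad = (T_res - T_surf) / d * 1000
grad = (63.624 - 24.399) / 1169.7 * 1000
grad = 33.53424 deg C/km
Convert: 33.53424 deg C/km * 1.0 = 33.534 K/km
grad = 33.534 K/km


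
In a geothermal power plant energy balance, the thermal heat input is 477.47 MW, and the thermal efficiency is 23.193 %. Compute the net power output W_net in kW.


W_net = eta / 100 * Q_in
W_net = 23.193 / 100 * 477.47
W_net = 110.7396 MW
Convert: 110.7396 MW * 1000.0 = 1.1074e+05 kW
W_net = 1.1074e+05 kW


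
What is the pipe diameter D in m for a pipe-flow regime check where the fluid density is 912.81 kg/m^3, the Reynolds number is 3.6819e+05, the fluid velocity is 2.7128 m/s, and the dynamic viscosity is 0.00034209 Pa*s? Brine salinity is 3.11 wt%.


D = Re * mu / (rho * vel)
D = 3.6819e+05 * 0.00034209 / (912.81 * 2.7128)
D = 0.050864 m


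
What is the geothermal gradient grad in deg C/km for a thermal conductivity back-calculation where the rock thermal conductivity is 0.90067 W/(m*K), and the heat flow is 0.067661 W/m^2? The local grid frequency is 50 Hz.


grad = q / k * 1000
grad = 0.067661 / 0.90067 * 1000
grad = 75.123 deg C/km


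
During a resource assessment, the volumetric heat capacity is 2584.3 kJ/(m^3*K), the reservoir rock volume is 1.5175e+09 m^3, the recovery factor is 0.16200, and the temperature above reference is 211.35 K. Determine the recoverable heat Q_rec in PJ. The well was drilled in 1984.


Step 1: Q_s = Vr*rhoc*dT/1e12 = 1.5175e+09*2584.3*211.35/1e12 = 828.8461 PJ
Step 2: Q_rec = Q_s * RF = 828.8461 * 0.162 = 134.27 PJ
Q_rec = 134.27 PJ


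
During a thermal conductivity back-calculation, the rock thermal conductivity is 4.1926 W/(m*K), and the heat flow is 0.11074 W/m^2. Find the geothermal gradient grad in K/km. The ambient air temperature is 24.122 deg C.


grad = q / k * 1000
grad = 0.11074 / 4.1926 * 1000
grad = 26.41320 deg C/km
Convert: 26.41320 deg C/km * 1.0 = 26.413 K/km
grad = 26.413 K/km


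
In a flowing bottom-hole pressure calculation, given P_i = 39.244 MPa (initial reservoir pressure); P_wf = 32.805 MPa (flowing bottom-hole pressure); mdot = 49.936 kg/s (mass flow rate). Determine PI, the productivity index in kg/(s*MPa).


PI = mdot / (P_i - P_wf)
PI = 49.936 / (39.244 - 32.805)
PI = 7.7552 kg/(s*MPa)


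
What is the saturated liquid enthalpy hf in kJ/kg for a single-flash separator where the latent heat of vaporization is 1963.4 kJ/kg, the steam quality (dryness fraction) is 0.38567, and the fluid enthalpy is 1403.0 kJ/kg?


hf = h - x * hfg
hf = 1403.0 - 0.38567 * 1963.4
hf = 645.78 kJ/kg


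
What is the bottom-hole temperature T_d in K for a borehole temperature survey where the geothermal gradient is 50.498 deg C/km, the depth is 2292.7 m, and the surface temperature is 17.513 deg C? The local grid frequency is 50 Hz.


T_d = T_surf + grad * d / 1000
T_d = 17.513 + 50.498 * 2292.7 / 1000
T_d = 133.2898 deg C
Convert to K: 133.2898 + 273.15 = 406.44 K
T_d = 406.44 K


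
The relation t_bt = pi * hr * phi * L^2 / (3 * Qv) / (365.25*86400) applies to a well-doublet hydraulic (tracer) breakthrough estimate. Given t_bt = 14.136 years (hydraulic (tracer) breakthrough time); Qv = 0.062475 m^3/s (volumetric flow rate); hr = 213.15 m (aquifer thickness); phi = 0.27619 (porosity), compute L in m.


L = sqrt(t_bt*365.25*86400*3*Qv / (pi*hr*phi))
L = sqrt(14.136*365.25*86400*3*0.062475 / (pi*213.15*0.27619))
L = 672.37 m


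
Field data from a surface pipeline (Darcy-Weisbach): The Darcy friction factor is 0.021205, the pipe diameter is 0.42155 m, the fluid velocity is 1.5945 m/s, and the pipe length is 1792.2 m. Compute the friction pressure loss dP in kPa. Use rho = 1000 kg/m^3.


dP = f * (L/D) * (rho*vel^2/2) / 1000
dP = 0.021205 * (1792.2/0.42155) * (1000*1.5945^2/2) / 1000
dP = 114.60 kPa


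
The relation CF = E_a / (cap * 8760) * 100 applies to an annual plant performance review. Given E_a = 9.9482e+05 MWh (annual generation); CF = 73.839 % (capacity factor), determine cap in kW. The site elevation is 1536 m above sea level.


cap = E_a / (CF/100 * 8760)
cap = 9.9482e+05 / (73.839/100 * 8760)
cap = 153.7994 MW
Convert: 153.7994 MW * 1000.0 = 1.5380e+05 kW
cap = 1.5380e+05 kW


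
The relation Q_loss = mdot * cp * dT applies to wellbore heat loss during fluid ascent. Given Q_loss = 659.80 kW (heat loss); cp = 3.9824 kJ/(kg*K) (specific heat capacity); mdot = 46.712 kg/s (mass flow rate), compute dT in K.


dT = Q_loss / (mdot * cp)
dT = 659.80 / (46.712 * 3.9824)
dT = 3.5468 K


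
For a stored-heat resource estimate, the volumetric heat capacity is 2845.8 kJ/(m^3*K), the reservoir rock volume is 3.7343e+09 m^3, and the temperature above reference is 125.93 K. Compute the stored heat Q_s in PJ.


Q_s = Vr * rhoc * dT / 1e12
Q_s = 3.7343e+09 * 2845.8 * 125.93 / 1e12
Q_s = 1338.3 PJ


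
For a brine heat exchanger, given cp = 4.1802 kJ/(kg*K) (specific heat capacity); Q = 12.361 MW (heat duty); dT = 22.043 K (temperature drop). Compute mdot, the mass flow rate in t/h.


mdot = Q * 1000 / (cp * dT)
mdot = 12.361 * 1000 / (4.1802 * 22.043)
mdot = 134.1485 kg/s
Convert: 134.1485 kg/s * 3.6 = 482.93 t/h
mdot = 482.93 t/h
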